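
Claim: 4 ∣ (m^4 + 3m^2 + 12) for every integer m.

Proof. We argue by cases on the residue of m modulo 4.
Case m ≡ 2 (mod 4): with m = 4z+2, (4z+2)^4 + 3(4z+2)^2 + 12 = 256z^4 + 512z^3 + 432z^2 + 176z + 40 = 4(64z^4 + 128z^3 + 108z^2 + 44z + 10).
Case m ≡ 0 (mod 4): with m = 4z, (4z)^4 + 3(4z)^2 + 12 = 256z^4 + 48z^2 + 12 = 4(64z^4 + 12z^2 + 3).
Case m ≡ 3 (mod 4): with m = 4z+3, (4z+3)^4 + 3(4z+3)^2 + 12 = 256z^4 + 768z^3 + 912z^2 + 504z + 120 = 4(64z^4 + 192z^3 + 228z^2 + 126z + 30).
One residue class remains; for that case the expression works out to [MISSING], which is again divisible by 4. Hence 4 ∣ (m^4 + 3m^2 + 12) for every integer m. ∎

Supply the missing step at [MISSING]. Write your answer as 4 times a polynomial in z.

4(64z^4 + 64z^3 + 36z^2 + 10z + 4)

Only m ≡ 1 (mod 4) is unaccounted for. Put m = 4z+1:
(4z+1)^4 + 3(4z+1)^2 + 12 expands to 256z^4 + 256z^3 + 144z^2 + 40z + 16,
and factoring out 4 leaves 4(64z^4 + 64z^3 + 36z^2 + 10z + 4).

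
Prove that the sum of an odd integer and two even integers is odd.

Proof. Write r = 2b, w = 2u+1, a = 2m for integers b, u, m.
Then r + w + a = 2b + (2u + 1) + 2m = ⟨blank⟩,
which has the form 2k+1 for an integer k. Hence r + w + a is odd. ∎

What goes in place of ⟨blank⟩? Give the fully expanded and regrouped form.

Expanding: 2b + (2u + 1) + 2m = 2b + 2m + 2u + 1.
Every term except the constant is even, so this is 2(b + m + u) + 1,
and b + m + u ∈ ℤ gives the required form.

2(b + m + u) + 1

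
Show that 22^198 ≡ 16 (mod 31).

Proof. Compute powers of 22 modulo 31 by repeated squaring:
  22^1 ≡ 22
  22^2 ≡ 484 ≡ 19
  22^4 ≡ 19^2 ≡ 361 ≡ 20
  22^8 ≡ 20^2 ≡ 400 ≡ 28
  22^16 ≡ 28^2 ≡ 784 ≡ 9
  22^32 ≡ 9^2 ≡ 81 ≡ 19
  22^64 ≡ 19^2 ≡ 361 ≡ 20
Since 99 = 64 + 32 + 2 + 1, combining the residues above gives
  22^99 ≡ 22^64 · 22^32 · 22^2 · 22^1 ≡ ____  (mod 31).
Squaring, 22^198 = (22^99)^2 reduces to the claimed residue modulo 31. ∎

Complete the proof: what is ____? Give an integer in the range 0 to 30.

22^64 · 22^32 · 22^2 · 22^1 ≡ 20 · 19 · 19 · 22 = 158840.
158840 mod 31 = 27, so 22^99 ≡ 27 (mod 31).

27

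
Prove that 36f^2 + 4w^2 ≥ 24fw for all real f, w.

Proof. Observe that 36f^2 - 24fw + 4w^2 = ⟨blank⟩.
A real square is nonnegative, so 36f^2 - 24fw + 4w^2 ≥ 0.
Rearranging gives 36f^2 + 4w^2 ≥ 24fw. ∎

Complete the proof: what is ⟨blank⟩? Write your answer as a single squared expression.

(6f - 2w)^2

The leading and trailing coefficients are 6^2 and 2^2, and 24 = 2·6·2, so the trinomial is (6f - 2w)^2.
Hence 36f^2 - 24fw + 4w^2 ≥ 0.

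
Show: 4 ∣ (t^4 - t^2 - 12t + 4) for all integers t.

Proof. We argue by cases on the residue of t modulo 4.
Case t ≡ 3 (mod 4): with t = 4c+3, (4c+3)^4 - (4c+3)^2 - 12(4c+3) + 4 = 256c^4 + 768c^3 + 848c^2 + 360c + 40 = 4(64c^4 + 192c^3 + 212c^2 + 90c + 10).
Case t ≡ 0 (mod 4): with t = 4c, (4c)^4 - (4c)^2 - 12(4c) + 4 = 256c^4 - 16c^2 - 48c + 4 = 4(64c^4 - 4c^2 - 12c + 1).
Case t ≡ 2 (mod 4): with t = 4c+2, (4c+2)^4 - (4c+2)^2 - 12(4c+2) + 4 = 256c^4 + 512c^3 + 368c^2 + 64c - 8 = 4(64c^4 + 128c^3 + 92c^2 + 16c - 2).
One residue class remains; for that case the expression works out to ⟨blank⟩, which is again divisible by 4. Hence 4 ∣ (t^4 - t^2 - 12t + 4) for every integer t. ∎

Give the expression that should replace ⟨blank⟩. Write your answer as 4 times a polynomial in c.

Only t ≡ 1 (mod 4) is unaccounted for. Put t = 4c+1:
(4c+1)^4 - (4c+1)^2 - 12(4c+1) + 4 expands to 256c^4 + 256c^3 + 80c^2 - 40c - 8,
and factoring out 4 leaves 4(64c^4 + 64c^3 + 20c^2 - 10c - 2).

4(64c^4 + 64c^3 + 20c^2 - 10c - 2)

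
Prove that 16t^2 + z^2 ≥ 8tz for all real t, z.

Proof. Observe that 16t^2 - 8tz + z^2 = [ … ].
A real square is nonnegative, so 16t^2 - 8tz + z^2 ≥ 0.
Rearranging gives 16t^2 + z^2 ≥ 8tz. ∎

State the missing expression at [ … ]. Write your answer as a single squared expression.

16t^2 - 8tz + z^2 is a perfect-square trinomial: the outer terms are (4t)^2 and (z)^2, and the cross term is -2·4t·z.
So 16t^2 - 8tz + z^2 = (4t - z)^2 ≥ 0.

(4t - z)^2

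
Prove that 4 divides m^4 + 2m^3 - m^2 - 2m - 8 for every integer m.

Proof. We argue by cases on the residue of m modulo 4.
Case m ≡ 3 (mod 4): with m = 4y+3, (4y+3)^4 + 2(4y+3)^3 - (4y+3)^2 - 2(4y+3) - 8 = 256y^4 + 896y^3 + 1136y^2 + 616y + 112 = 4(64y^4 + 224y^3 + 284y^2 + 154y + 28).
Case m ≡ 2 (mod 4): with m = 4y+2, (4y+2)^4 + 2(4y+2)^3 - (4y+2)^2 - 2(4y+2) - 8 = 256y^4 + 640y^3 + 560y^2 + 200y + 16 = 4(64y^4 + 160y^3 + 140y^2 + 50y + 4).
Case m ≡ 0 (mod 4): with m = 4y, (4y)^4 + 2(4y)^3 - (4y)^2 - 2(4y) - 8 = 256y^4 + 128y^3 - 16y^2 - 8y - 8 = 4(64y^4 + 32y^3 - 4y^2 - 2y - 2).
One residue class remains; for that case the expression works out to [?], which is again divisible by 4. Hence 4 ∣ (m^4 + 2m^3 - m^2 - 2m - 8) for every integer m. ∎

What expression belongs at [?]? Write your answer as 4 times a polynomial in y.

The residues treated are {3, 2, 0}, so the missing case is m ≡ 1 (mod 4); write m = 4y+1.
Then (4y+1)^4 + 2(4y+1)^3 - (4y+1)^2 - 2(4y+1) - 8 = 256y^4 + 384y^3 + 176y^2 + 24y - 8 = 4(64y^4 + 96y^3 + 44y^2 + 6y - 2).

4(64y^4 + 96y^3 + 44y^2 + 6y - 2)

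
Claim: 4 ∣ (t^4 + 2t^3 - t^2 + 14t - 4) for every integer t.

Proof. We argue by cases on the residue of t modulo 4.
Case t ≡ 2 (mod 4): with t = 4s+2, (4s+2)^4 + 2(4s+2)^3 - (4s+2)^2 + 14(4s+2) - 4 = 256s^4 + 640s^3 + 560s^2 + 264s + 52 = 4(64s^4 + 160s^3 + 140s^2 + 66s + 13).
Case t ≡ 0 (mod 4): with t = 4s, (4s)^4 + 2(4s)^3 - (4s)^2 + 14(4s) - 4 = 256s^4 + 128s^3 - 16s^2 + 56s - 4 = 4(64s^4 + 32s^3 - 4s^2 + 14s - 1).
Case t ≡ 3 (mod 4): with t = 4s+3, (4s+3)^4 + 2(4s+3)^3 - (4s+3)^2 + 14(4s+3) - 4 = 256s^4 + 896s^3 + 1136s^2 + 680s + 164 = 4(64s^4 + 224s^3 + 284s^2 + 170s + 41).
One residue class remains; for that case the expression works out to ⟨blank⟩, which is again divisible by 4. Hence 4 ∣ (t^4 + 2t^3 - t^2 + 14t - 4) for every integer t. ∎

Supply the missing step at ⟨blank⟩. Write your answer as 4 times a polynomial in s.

4(64s^4 + 96s^3 + 44s^2 + 22s + 3)

Only t ≡ 1 (mod 4) is unaccounted for. Put t = 4s+1:
(4s+1)^4 + 2(4s+1)^3 - (4s+1)^2 + 14(4s+1) - 4 expands to 256s^4 + 384s^3 + 176s^2 + 88s + 12,
and factoring out 4 leaves 4(64s^4 + 96s^3 + 44s^2 + 22s + 3).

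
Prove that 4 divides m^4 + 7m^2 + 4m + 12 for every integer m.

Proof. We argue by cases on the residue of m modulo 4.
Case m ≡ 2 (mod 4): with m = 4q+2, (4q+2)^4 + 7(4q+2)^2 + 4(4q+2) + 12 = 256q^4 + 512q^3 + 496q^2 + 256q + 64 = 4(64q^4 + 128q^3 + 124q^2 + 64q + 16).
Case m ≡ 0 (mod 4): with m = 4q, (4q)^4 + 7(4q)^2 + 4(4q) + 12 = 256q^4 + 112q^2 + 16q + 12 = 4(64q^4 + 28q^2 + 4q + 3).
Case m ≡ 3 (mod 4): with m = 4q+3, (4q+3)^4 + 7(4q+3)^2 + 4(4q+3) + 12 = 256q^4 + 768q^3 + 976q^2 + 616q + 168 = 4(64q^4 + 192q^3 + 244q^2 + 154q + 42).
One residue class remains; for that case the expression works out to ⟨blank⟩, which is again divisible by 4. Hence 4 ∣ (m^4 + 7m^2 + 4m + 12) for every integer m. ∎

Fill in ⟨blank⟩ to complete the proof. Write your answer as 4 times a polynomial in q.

The residues treated are {2, 0, 3}, so the missing case is m ≡ 1 (mod 4); write m = 4q+1.
Then (4q+1)^4 + 7(4q+1)^2 + 4(4q+1) + 12 = 256q^4 + 256q^3 + 208q^2 + 88q + 24 = 4(64q^4 + 64q^3 + 52q^2 + 22q + 6).

4(64q^4 + 64q^3 + 52q^2 + 22q + 6)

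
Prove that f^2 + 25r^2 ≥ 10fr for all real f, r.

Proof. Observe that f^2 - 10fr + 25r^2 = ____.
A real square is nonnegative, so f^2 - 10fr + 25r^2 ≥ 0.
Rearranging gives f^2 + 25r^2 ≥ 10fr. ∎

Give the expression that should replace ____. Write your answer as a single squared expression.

The leading and trailing coefficients are 1^2 and 5^2, and 10 = 2·1·5, so the trinomial is (f - 5r)^2.
Hence f^2 - 10fr + 25r^2 ≥ 0.

(f - 5r)^2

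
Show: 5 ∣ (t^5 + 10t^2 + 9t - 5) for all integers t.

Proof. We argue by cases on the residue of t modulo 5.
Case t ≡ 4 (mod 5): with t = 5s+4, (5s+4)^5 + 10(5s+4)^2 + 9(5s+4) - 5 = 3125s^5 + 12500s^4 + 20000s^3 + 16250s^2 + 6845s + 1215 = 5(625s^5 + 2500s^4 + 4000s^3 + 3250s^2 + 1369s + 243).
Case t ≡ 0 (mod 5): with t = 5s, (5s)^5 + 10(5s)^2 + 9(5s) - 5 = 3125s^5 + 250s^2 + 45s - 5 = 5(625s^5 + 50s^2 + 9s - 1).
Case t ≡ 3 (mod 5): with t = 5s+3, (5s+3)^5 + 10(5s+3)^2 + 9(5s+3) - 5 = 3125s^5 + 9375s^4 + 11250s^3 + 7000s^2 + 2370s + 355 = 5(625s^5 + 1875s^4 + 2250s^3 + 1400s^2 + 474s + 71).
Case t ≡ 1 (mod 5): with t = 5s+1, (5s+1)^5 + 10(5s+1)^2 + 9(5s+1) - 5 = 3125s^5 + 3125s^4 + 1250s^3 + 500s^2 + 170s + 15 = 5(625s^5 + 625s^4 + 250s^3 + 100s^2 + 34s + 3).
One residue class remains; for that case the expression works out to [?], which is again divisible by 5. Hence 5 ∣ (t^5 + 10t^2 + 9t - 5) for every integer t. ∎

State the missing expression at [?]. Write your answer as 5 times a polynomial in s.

Only t ≡ 2 (mod 5) is unaccounted for. Put t = 5s+2:
(5s+2)^5 + 10(5s+2)^2 + 9(5s+2) - 5 expands to 3125s^5 + 6250s^4 + 5000s^3 + 2250s^2 + 645s + 85,
and factoring out 5 leaves 5(625s^5 + 1250s^4 + 1000s^3 + 450s^2 + 129s + 17).

5(625s^5 + 1250s^4 + 1000s^3 + 450s^2 + 129s + 17)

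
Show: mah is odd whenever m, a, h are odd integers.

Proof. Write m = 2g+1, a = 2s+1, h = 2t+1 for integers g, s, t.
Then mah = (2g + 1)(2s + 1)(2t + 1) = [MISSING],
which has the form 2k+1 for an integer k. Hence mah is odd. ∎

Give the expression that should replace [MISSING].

2(4gst + 2gs + 2gt + g + 2st + s + t) + 1

(2g + 1)(2s + 1)(2t + 1) = 8gst + 4gs + 4gt + 2g + 4st + 2s + 2t + 1
= 2(4gst + 2gs + 2gt + g + 2st + s + t) + 1.
Since 4gst + 2gs + 2gt + g + 2st + s + t is an integer, the product is of the form 2k+1 for an integer k.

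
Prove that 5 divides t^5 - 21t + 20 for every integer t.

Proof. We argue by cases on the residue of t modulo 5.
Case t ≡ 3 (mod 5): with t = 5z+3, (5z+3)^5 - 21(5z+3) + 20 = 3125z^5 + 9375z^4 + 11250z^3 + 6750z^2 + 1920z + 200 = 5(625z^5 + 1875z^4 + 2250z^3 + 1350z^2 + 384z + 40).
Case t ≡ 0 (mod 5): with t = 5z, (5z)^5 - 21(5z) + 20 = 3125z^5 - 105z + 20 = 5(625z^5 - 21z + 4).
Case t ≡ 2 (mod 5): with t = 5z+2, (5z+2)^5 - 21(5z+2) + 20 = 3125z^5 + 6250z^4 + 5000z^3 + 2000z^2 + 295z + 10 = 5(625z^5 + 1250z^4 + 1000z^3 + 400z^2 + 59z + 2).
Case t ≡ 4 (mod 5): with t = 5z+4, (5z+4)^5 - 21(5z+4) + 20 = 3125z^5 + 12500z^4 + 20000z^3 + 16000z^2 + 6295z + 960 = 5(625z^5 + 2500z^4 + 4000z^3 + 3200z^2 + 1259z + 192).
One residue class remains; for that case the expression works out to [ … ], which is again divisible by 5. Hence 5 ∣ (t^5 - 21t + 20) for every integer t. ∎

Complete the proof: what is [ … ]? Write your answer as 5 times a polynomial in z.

5(625z^5 + 625z^4 + 250z^3 + 50z^2 - 16z)

Only t ≡ 1 (mod 5) is unaccounted for. Put t = 5z+1:
(5z+1)^5 - 21(5z+1) + 20 expands to 3125z^5 + 3125z^4 + 1250z^3 + 250z^2 - 80z,
and factoring out 5 leaves 5(625z^5 + 625z^4 + 250z^3 + 50z^2 - 16z).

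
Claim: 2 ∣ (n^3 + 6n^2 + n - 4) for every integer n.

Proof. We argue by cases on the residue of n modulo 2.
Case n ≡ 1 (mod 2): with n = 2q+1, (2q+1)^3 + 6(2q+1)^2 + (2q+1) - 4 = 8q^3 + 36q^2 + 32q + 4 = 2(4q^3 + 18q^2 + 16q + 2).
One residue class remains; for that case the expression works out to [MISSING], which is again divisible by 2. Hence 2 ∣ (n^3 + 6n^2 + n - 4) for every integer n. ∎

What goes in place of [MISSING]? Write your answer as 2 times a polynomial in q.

2(4q^3 + 12q^2 + q - 2)

Only n ≡ 0 (mod 2) is unaccounted for. Put n = 2q:
(2q)^3 + 6(2q)^2 + (2q) - 4 expands to 8q^3 + 24q^2 + 2q - 4,
and factoring out 2 leaves 2(4q^3 + 12q^2 + q - 2).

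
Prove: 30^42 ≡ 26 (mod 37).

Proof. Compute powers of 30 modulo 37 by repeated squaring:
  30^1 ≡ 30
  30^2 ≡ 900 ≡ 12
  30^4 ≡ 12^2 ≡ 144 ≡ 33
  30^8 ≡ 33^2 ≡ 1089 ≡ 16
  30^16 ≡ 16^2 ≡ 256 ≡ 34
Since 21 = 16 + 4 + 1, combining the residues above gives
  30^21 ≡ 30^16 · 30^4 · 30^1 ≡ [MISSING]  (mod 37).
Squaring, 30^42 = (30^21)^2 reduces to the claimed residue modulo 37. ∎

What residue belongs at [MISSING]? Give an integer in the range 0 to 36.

27

Multiply the listed residues: 34 · 33 · 30 = 1122 → 33660.
Reducing modulo 37: 33660 = 909·37 + 27, so 30^21 ≡ 27.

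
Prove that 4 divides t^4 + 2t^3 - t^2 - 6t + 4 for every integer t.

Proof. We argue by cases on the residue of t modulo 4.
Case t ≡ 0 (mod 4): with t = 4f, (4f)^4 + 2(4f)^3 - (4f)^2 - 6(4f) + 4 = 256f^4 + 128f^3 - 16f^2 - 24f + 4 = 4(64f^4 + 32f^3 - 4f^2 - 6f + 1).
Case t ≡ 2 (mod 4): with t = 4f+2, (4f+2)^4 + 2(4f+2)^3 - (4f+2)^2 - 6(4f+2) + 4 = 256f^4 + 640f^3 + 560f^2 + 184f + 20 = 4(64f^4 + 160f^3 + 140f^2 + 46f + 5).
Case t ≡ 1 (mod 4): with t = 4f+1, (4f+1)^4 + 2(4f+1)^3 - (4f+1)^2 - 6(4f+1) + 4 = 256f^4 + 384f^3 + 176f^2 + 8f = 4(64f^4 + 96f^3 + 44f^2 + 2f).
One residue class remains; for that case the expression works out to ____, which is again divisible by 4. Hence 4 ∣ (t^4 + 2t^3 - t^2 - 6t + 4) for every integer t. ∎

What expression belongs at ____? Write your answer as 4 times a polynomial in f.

4(64f^4 + 224f^3 + 284f^2 + 150f + 28)

The residues treated are {0, 2, 1}, so the missing case is t ≡ 3 (mod 4); write t = 4f+3.
Then (4f+3)^4 + 2(4f+3)^3 - (4f+3)^2 - 6(4f+3) + 4 = 256f^4 + 896f^3 + 1136f^2 + 600f + 112 = 4(64f^4 + 224f^3 + 284f^2 + 150f + 28).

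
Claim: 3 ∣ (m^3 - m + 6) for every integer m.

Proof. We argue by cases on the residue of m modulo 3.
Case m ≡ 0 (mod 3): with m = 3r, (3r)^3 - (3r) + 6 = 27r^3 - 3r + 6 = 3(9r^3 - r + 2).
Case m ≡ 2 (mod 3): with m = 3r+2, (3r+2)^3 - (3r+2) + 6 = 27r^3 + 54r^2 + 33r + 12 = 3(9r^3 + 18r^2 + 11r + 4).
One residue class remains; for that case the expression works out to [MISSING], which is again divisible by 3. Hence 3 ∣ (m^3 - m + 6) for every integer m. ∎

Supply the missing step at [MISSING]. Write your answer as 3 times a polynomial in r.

3(9r^3 + 9r^2 + 2r + 2)

Only m ≡ 1 (mod 3) is unaccounted for. Put m = 3r+1:
(3r+1)^3 - (3r+1) + 6 expands to 27r^3 + 27r^2 + 6r + 6,
and factoring out 3 leaves 3(9r^3 + 9r^2 + 2r + 2).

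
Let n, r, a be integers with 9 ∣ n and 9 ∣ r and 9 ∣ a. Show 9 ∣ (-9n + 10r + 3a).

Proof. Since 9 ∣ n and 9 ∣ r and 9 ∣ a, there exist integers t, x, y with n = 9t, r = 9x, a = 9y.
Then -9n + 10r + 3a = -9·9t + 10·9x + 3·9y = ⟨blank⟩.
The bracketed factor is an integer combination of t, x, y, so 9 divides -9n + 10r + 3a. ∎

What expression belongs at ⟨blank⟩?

Pull the common 9 out of every term: -9·9t + 10·9x + 3·9y = 9(-9t + 10x + 3y).
-9t + 10x + 3y is an integer, which exhibits the divisibility.

9(-9t + 10x + 3y)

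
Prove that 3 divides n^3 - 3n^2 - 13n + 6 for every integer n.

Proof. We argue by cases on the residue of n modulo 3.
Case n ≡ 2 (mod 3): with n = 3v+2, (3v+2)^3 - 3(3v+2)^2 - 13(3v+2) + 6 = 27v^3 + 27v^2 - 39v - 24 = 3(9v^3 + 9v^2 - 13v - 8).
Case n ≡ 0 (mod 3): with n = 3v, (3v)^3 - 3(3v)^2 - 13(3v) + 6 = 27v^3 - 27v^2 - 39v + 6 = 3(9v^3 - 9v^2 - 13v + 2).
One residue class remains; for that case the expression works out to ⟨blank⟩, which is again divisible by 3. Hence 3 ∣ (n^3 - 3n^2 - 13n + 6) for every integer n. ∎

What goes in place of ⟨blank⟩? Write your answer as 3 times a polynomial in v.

3(9v^3 - 16v - 3)

The residues treated are {2, 0}, so the missing case is n ≡ 1 (mod 3); write n = 3v+1.
Then (3v+1)^3 - 3(3v+1)^2 - 13(3v+1) + 6 = 27v^3 - 48v - 9 = 3(9v^3 - 16v - 3).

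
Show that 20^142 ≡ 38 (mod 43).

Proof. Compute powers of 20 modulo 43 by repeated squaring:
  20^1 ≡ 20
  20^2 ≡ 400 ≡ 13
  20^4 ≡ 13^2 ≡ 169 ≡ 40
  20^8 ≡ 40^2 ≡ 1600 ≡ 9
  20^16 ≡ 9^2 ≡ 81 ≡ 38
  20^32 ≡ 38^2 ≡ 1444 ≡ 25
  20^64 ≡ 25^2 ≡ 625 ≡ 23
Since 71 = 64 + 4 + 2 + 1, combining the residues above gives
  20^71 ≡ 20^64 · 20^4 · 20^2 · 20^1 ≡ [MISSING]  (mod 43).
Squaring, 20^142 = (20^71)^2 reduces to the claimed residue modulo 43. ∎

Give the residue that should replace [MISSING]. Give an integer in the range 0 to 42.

Multiply the listed residues: 23 · 40 · 13 · 20 = 920 → 11960 → 239200.
Reducing modulo 43: 239200 = 5562·43 + 34, so 20^71 ≡ 34.

34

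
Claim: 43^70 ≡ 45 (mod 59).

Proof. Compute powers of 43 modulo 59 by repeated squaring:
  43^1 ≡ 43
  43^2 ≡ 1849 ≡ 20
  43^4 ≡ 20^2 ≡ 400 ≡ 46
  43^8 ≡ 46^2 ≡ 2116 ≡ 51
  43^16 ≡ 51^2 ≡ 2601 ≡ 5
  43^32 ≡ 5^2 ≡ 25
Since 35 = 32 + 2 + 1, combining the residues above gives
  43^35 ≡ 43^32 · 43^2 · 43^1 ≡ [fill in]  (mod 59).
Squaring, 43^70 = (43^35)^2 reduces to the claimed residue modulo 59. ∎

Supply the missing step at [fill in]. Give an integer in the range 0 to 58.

Multiply the listed residues: 25 · 20 · 43 = 500 → 21500.
Reducing modulo 59: 21500 = 364·59 + 24, so 43^35 ≡ 24.

24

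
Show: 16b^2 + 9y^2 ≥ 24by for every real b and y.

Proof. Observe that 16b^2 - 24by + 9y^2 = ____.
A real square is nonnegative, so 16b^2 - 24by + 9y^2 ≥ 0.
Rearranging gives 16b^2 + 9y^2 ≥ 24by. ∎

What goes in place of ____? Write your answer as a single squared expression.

16b^2 - 24by + 9y^2 is a perfect-square trinomial: the outer terms are (4b)^2 and (3y)^2, and the cross term is -2·4b·3y.
So 16b^2 - 24by + 9y^2 = (4b - 3y)^2 ≥ 0.

(4b - 3y)^2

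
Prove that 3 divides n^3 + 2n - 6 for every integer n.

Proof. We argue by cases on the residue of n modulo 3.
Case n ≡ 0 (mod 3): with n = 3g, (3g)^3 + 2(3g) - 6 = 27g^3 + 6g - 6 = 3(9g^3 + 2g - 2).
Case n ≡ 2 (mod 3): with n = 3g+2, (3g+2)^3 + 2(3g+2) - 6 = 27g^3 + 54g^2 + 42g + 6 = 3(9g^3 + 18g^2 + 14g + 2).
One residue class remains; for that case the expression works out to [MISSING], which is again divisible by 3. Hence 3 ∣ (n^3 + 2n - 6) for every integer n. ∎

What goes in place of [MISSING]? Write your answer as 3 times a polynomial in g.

3(9g^3 + 9g^2 + 5g - 1)

The residues treated are {0, 2}, so the missing case is n ≡ 1 (mod 3); write n = 3g+1.
Then (3g+1)^3 + 2(3g+1) - 6 = 27g^3 + 27g^2 + 15g - 3 = 3(9g^3 + 9g^2 + 5g - 1).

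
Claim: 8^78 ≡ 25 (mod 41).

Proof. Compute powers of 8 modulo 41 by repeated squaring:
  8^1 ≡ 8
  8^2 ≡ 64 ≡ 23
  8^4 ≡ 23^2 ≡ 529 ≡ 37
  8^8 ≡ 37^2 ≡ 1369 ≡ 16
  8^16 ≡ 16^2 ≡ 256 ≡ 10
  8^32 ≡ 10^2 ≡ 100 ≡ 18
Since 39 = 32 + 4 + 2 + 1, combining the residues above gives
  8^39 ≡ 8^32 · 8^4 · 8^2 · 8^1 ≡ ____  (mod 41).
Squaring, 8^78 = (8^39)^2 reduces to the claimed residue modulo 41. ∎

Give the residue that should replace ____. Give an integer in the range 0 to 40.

36

8^32 · 8^4 · 8^2 · 8^1 ≡ 18 · 37 · 23 · 8 = 122544.
122544 mod 41 = 36, so 8^39 ≡ 36 (mod 41).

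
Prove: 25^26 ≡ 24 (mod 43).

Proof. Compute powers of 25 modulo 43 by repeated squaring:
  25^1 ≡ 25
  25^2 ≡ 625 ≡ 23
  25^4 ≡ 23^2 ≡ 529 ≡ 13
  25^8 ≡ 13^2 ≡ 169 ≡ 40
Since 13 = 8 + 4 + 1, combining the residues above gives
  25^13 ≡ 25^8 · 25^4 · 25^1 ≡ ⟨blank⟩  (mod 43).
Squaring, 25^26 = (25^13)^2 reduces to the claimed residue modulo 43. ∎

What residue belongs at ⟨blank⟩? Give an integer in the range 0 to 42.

Multiply the listed residues: 40 · 13 · 25 = 520 → 13000.
Reducing modulo 43: 13000 = 302·43 + 14, so 25^13 ≡ 14.

14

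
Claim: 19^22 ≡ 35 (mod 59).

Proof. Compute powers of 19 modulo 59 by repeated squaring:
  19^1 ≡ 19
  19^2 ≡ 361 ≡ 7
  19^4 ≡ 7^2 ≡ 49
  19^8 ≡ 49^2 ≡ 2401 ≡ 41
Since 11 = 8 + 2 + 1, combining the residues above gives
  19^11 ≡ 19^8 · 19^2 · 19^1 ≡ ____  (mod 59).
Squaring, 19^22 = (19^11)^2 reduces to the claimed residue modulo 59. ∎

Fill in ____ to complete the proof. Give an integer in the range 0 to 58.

25

Multiply the listed residues: 41 · 7 · 19 = 287 → 5453.
Reducing modulo 59: 5453 = 92·59 + 25, so 19^11 ≡ 25.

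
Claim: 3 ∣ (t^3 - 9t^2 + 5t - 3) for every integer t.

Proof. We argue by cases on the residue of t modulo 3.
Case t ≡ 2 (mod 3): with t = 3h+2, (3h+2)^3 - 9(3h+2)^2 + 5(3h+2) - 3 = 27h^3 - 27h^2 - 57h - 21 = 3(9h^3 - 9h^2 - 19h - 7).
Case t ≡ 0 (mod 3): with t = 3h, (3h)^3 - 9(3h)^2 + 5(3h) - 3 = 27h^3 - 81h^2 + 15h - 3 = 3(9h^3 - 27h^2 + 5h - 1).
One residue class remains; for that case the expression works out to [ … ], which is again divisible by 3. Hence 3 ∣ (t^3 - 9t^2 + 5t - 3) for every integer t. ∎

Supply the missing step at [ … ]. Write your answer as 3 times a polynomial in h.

The residues treated are {2, 0}, so the missing case is t ≡ 1 (mod 3); write t = 3h+1.
Then (3h+1)^3 - 9(3h+1)^2 + 5(3h+1) - 3 = 27h^3 - 54h^2 - 30h - 6 = 3(9h^3 - 18h^2 - 10h - 2).

3(9h^3 - 18h^2 - 10h - 2)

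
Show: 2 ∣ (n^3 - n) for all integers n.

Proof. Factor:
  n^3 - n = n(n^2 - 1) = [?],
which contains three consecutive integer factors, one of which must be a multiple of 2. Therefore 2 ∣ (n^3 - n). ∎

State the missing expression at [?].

n(n^2 - 1) = n(n - 1)(n + 1) = (n - 1)n(n + 1).
These three factors are consecutive integers, so their product is divisible by 2.

(n - 1)n(n + 1)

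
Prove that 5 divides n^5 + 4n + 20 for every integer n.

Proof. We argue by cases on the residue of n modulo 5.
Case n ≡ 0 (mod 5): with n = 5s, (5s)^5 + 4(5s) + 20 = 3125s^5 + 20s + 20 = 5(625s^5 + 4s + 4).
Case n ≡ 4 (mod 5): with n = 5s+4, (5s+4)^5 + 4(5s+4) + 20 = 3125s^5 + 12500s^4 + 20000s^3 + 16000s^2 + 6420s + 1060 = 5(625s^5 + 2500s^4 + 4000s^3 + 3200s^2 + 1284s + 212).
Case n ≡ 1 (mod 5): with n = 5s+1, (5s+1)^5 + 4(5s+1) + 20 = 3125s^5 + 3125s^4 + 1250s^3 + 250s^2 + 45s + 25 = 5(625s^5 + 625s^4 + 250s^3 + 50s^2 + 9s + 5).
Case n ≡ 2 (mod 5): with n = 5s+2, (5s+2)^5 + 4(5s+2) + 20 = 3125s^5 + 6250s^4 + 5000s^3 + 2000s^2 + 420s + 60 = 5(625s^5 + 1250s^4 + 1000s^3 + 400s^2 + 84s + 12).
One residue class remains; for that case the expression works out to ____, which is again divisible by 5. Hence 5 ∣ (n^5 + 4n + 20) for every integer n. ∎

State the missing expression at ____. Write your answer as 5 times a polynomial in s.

5(625s^5 + 1875s^4 + 2250s^3 + 1350s^2 + 409s + 55)

The residues treated are {0, 4, 1, 2}, so the missing case is n ≡ 3 (mod 5); write n = 5s+3.
Then (5s+3)^5 + 4(5s+3) + 20 = 3125s^5 + 9375s^4 + 11250s^3 + 6750s^2 + 2045s + 275 = 5(625s^5 + 1875s^4 + 2250s^3 + 1350s^2 + 409s + 55).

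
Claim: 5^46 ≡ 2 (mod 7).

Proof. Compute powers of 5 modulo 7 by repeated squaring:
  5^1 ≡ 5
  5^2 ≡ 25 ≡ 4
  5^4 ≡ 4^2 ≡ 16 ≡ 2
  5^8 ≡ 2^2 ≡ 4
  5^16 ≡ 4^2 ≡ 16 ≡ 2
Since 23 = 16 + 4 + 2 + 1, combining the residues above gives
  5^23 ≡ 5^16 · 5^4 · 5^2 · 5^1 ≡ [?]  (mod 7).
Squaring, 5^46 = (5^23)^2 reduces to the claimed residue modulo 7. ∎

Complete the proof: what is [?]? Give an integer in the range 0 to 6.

Multiply the listed residues: 2 · 2 · 4 · 5 = 4 → 16 → 80.
Reducing modulo 7: 80 = 11·7 + 3, so 5^23 ≡ 3.

3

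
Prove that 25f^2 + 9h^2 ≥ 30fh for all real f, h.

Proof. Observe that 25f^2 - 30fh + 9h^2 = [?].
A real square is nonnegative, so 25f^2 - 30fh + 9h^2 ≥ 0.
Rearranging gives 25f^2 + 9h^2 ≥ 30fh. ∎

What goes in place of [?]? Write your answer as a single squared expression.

(5f - 3h)^2

The leading and trailing coefficients are 5^2 and 3^2, and 30 = 2·5·3, so the trinomial is (5f - 3h)^2.
Hence 25f^2 - 30fh + 9h^2 ≥ 0.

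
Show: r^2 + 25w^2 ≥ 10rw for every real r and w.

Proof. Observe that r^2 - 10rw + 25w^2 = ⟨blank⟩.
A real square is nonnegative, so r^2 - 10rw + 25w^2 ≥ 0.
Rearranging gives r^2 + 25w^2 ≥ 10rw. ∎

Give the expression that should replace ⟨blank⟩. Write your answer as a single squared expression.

(r - 5w)^2

r^2 - 10rw + 25w^2 is a perfect-square trinomial: the outer terms are (r)^2 and (5w)^2, and the cross term is -2·r·5w.
So r^2 - 10rw + 25w^2 = (r - 5w)^2 ≥ 0.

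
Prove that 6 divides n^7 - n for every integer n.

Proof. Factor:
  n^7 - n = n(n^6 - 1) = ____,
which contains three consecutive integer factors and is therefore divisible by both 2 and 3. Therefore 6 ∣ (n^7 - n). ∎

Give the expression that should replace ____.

n^6 - 1 = (n^2 - 1)(n^4 + n^2 + 1), and n^2 - 1 = (n-1)(n+1).
So n(n^6 - 1) = (n - 1)n(n + 1)(n^4 + n^2 + 1).

(n - 1)n(n + 1)(n^4 + n^2 + 1)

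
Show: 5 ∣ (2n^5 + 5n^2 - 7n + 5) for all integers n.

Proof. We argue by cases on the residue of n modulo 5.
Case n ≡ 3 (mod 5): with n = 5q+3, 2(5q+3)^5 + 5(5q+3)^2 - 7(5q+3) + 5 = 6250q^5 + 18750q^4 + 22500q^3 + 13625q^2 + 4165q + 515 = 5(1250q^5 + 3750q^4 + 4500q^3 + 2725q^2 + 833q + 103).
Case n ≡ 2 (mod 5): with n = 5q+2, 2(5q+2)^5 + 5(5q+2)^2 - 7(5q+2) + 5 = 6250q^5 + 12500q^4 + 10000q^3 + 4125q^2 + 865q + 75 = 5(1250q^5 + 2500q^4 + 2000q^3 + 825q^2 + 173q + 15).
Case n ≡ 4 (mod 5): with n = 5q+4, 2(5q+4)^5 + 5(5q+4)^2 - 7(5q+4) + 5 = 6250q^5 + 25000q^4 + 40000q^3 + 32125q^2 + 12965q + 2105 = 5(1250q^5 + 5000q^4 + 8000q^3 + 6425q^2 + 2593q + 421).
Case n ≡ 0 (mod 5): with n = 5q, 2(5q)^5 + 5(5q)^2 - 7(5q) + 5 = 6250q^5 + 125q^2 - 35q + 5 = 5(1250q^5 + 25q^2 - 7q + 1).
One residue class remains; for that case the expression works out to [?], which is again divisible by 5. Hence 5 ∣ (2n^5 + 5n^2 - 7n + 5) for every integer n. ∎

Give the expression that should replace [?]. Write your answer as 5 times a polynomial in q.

Only n ≡ 1 (mod 5) is unaccounted for. Put n = 5q+1:
2(5q+1)^5 + 5(5q+1)^2 - 7(5q+1) + 5 expands to 6250q^5 + 6250q^4 + 2500q^3 + 625q^2 + 65q + 5,
and factoring out 5 leaves 5(1250q^5 + 1250q^4 + 500q^3 + 125q^2 + 13q + 1).

5(1250q^5 + 1250q^4 + 500q^3 + 125q^2 + 13q + 1)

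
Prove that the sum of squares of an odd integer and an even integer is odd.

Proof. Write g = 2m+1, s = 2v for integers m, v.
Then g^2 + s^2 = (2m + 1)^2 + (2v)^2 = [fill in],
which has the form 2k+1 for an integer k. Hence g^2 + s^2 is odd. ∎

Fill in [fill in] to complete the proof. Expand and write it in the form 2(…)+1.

(2m + 1)^2 + (2v)^2 = 4m^2 + 4m + 4v^2 + 1
= 2(2m^2 + 2m + 2v^2) + 1.
Since 2m^2 + 2m + 2v^2 is an integer, the sum of squares is of the form 2k+1 for an integer k.

2(2m^2 + 2m + 2v^2) + 1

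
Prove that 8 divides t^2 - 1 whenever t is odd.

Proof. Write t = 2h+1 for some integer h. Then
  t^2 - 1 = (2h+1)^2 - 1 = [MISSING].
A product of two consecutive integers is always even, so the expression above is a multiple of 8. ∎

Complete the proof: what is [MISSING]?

(2h+1)^2 - 1 = 4h^2 + 4h + 1 - 1 = 4h^2 + 4h = 4h(h+1).
Since h and h+1 are consecutive, h(h+1) is even, and 4·(even) is a multiple of 8.

4h(h + 1)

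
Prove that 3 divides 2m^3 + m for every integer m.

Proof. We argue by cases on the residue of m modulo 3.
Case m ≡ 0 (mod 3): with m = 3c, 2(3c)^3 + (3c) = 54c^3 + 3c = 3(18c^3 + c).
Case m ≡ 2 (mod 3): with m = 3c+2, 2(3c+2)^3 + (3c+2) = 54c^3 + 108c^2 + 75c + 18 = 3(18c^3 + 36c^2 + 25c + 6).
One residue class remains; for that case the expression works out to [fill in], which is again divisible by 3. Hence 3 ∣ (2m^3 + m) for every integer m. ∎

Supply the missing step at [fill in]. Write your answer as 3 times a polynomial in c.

3(18c^3 + 18c^2 + 7c + 1)

The residues treated are {0, 2}, so the missing case is m ≡ 1 (mod 3); write m = 3c+1.
Then 2(3c+1)^3 + (3c+1) = 54c^3 + 54c^2 + 21c + 3 = 3(18c^3 + 18c^2 + 7c + 1).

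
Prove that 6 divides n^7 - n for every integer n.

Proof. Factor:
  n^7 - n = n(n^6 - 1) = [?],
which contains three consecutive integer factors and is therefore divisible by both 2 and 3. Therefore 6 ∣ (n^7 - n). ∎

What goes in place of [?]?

n^6 - 1 = (n^2 - 1)(n^4 + n^2 + 1), and n^2 - 1 = (n-1)(n+1).
So n(n^6 - 1) = (n - 1)n(n + 1)(n^4 + n^2 + 1).

(n - 1)n(n + 1)(n^4 + n^2 + 1)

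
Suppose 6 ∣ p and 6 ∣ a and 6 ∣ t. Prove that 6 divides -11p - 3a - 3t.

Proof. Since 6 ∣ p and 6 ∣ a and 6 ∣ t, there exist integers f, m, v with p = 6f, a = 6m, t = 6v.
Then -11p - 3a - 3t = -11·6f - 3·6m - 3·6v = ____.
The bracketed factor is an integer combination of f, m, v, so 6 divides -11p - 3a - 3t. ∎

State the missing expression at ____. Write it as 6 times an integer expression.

Pull the common 6 out of every term: -11·6f - 3·6m - 3·6v = 6(-11f - 3m - 3v).
-11f - 3m - 3v is an integer, which exhibits the divisibility.

6(-11f - 3m - 3v)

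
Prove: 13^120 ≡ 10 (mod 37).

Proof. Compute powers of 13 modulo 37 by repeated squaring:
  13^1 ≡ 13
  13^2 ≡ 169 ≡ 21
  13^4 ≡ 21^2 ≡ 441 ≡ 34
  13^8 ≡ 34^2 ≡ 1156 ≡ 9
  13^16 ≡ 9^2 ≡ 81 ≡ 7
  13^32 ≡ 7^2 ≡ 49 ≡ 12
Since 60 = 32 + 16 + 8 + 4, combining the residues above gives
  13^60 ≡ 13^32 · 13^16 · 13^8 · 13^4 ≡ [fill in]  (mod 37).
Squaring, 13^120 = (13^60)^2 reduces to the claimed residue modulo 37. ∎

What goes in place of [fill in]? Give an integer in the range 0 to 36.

Multiply the listed residues: 12 · 7 · 9 · 34 = 84 → 756 → 25704.
Reducing modulo 37: 25704 = 694·37 + 26, so 13^60 ≡ 26.

26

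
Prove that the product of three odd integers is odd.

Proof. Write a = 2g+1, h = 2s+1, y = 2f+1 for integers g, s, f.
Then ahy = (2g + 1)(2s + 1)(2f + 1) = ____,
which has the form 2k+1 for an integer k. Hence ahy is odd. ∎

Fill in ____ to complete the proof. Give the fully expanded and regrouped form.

2(4fgs + 2fg + 2fs + f + 2gs + g + s) + 1

Expanding: (2g + 1)(2s + 1)(2f + 1) = 8fgs + 4fg + 4fs + 2f + 4gs + 2g + 2s + 1.
Every term except the constant is even, so this is 2(4fgs + 2fg + 2fs + f + 2gs + g + s) + 1,
and 4fgs + 2fg + 2fs + f + 2gs + g + s ∈ ℤ gives the required form.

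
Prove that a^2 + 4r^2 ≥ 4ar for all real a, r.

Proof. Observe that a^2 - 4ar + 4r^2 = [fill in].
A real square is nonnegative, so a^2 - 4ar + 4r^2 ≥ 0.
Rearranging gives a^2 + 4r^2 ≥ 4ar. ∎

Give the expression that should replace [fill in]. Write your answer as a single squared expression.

(a - 2r)^2

a^2 - 4ar + 4r^2 is a perfect-square trinomial: the outer terms are (a)^2 and (2r)^2, and the cross term is -2·a·2r.
So a^2 - 4ar + 4r^2 = (a - 2r)^2 ≥ 0.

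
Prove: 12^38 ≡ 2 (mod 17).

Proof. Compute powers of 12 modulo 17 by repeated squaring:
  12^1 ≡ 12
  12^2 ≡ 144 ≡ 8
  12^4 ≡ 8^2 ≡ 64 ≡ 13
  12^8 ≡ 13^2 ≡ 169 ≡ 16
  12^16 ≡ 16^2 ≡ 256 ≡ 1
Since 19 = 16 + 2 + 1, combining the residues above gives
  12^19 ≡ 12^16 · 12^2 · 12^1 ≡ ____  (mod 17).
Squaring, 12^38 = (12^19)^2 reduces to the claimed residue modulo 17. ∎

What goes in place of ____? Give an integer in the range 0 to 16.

Multiply the listed residues: 1 · 8 · 12 = 8 → 96.
Reducing modulo 17: 96 = 5·17 + 11, so 12^19 ≡ 11.

11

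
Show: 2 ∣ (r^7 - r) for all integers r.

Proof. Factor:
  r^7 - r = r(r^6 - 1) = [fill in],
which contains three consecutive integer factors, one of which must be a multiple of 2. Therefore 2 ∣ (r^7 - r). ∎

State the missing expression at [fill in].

r^6 - 1 = (r^2 - 1)(r^4 + r^2 + 1), and r^2 - 1 = (r-1)(r+1).
So r(r^6 - 1) = (r - 1)r(r + 1)(r^4 + r^2 + 1).

(r - 1)r(r + 1)(r^4 + r^2 + 1)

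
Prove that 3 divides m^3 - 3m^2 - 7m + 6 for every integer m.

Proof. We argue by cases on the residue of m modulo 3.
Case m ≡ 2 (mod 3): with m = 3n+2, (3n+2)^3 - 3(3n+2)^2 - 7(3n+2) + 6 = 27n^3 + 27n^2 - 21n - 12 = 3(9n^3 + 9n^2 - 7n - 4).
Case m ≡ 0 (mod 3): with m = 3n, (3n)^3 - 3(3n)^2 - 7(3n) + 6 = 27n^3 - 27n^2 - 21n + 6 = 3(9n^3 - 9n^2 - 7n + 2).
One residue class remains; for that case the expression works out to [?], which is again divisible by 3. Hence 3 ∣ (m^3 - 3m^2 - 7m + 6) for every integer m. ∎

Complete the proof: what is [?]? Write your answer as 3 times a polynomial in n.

3(9n^3 - 10n - 1)

Only m ≡ 1 (mod 3) is unaccounted for. Put m = 3n+1:
(3n+1)^3 - 3(3n+1)^2 - 7(3n+1) + 6 expands to 27n^3 - 30n - 3,
and factoring out 3 leaves 3(9n^3 - 10n - 1).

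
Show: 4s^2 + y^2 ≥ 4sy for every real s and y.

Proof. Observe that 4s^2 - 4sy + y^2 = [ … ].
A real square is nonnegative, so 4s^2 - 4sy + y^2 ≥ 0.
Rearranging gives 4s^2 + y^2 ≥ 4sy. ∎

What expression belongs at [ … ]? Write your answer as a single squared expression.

4s^2 - 4sy + y^2 is a perfect-square trinomial: the outer terms are (2s)^2 and (y)^2, and the cross term is -2·2s·y.
So 4s^2 - 4sy + y^2 = (2s - y)^2 ≥ 0.

(2s - y)^2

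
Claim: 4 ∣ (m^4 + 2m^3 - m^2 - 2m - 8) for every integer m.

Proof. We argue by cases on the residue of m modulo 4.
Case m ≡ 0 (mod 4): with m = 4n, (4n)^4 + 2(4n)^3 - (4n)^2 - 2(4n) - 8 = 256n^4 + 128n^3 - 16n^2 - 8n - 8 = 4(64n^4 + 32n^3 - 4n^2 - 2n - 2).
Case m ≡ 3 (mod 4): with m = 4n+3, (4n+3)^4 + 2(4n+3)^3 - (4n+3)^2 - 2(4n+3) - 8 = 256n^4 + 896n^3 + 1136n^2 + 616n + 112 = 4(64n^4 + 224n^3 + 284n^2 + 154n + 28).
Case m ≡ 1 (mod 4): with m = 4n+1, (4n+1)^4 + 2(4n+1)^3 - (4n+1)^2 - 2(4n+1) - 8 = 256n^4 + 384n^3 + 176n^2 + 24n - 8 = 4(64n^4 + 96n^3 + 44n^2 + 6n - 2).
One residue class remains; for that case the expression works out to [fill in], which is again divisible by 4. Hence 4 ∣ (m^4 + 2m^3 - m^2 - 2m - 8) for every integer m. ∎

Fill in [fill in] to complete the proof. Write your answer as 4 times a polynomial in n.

The residues treated are {0, 3, 1}, so the missing case is m ≡ 2 (mod 4); write m = 4n+2.
Then (4n+2)^4 + 2(4n+2)^3 - (4n+2)^2 - 2(4n+2) - 8 = 256n^4 + 640n^3 + 560n^2 + 200n + 16 = 4(64n^4 + 160n^3 + 140n^2 + 50n + 4).

4(64n^4 + 160n^3 + 140n^2 + 50n + 4)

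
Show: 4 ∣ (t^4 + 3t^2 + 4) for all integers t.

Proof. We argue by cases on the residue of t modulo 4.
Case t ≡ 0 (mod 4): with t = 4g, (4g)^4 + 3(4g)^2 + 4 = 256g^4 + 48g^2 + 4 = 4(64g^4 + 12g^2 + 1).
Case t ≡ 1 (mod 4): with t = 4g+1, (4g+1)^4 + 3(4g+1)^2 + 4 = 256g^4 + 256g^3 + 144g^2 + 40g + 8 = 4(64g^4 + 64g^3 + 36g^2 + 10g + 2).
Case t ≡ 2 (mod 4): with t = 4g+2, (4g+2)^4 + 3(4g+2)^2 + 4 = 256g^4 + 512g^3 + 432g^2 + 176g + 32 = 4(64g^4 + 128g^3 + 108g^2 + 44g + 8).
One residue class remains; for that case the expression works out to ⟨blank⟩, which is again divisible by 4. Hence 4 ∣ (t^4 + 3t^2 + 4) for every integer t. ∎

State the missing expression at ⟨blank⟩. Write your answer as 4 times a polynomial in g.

The residues treated are {0, 1, 2}, so the missing case is t ≡ 3 (mod 4); write t = 4g+3.
Then (4g+3)^4 + 3(4g+3)^2 + 4 = 256g^4 + 768g^3 + 912g^2 + 504g + 112 = 4(64g^4 + 192g^3 + 228g^2 + 126g + 28).

4(64g^4 + 192g^3 + 228g^2 + 126g + 28)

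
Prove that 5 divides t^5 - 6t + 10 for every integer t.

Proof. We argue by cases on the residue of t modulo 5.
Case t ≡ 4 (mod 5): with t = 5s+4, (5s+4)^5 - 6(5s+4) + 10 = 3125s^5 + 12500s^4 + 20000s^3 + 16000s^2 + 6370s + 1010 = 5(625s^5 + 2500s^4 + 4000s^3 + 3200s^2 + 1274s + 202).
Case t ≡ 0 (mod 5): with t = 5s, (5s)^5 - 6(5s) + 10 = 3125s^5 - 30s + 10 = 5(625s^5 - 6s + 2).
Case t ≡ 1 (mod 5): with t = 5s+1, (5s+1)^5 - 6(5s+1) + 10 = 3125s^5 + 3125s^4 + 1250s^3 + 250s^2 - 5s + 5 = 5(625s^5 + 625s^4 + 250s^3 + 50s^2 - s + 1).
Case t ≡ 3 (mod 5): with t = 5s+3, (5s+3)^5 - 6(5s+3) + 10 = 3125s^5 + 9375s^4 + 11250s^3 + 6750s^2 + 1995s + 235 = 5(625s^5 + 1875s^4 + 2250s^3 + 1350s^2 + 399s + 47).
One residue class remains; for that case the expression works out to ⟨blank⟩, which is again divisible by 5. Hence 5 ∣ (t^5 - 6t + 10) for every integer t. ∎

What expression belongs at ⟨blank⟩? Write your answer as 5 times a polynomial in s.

The residues treated are {4, 0, 1, 3}, so the missing case is t ≡ 2 (mod 5); write t = 5s+2.
Then (5s+2)^5 - 6(5s+2) + 10 = 3125s^5 + 6250s^4 + 5000s^3 + 2000s^2 + 370s + 30 = 5(625s^5 + 1250s^4 + 1000s^3 + 400s^2 + 74s + 6).

5(625s^5 + 1250s^4 + 1000s^3 + 400s^2 + 74s + 6)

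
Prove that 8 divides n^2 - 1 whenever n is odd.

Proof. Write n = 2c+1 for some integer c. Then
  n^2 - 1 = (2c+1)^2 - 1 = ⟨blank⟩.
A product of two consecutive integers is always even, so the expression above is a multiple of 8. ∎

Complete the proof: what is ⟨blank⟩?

(2c+1)^2 - 1 = 4c^2 + 4c + 1 - 1 = 4c^2 + 4c = 4c(c+1).
Since c and c+1 are consecutive, c(c+1) is even, and 4·(even) is a multiple of 8.

4c(c + 1)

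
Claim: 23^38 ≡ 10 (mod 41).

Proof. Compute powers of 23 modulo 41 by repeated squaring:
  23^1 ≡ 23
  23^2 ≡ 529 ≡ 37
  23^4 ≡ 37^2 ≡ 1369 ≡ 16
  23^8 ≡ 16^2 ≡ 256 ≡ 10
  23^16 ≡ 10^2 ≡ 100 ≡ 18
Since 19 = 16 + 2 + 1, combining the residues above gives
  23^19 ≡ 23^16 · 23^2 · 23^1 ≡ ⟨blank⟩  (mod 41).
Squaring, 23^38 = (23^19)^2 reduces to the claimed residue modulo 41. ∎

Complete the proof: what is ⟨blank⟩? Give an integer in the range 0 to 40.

23^16 · 23^2 · 23^1 ≡ 18 · 37 · 23 = 15318.
15318 mod 41 = 25, so 23^19 ≡ 25 (mod 41).

25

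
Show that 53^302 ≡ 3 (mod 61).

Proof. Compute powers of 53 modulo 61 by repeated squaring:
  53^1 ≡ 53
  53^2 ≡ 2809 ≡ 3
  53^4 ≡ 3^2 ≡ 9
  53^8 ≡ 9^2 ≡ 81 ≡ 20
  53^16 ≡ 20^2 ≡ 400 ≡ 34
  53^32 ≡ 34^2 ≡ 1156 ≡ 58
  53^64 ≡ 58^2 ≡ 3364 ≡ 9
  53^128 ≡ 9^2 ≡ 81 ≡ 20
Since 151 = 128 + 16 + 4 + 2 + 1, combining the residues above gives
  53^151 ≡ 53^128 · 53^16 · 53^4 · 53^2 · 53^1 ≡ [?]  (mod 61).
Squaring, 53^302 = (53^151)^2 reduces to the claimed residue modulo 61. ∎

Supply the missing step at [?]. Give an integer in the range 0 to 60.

53^128 · 53^16 · 53^4 · 53^2 · 53^1 ≡ 20 · 34 · 9 · 3 · 53 = 973080.
973080 mod 61 = 8, so 53^151 ≡ 8 (mod 61).

8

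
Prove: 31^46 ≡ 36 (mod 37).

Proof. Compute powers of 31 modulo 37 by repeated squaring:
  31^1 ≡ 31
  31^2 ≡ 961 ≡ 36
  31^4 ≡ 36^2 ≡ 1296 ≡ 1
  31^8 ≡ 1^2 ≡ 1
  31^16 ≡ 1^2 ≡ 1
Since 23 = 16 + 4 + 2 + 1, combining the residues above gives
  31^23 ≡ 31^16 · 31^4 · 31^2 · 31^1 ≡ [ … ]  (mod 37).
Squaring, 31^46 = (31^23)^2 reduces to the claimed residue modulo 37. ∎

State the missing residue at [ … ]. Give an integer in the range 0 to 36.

6

Multiply the listed residues: 1 · 1 · 36 · 31 = 1 → 36 → 1116.
Reducing modulo 37: 1116 = 30·37 + 6, so 31^23 ≡ 6.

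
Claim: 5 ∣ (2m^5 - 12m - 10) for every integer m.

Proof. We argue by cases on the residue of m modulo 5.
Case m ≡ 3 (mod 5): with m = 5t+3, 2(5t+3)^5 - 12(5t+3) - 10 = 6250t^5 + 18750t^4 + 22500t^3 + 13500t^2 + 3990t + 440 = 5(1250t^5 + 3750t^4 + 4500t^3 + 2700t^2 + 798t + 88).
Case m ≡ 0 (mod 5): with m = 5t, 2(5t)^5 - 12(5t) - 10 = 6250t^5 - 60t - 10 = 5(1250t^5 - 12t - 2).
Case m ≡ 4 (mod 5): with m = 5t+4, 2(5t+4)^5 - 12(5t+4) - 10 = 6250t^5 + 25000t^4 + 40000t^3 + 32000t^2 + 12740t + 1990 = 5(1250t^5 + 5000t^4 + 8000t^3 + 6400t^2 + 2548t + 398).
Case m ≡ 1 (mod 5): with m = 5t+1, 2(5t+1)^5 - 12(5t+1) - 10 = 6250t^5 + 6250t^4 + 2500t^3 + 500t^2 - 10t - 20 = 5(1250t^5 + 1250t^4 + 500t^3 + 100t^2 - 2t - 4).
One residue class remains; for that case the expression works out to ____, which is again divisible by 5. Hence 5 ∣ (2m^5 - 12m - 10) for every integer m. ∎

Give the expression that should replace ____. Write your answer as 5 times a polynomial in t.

Only m ≡ 2 (mod 5) is unaccounted for. Put m = 5t+2:
2(5t+2)^5 - 12(5t+2) - 10 expands to 6250t^5 + 12500t^4 + 10000t^3 + 4000t^2 + 740t + 30,
and factoring out 5 leaves 5(1250t^5 + 2500t^4 + 2000t^3 + 800t^2 + 148t + 6).

5(1250t^5 + 2500t^4 + 2000t^3 + 800t^2 + 148t + 6)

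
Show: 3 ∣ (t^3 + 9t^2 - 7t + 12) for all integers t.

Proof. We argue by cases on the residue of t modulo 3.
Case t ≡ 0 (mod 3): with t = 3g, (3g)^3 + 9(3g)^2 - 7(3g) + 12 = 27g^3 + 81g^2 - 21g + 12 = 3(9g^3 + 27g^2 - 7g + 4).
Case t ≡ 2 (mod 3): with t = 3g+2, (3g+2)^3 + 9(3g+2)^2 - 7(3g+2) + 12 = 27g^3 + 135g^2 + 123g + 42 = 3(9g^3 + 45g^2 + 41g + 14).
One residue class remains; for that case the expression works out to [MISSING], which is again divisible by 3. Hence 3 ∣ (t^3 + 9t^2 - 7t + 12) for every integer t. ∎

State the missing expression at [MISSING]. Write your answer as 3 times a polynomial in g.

The residues treated are {0, 2}, so the missing case is t ≡ 1 (mod 3); write t = 3g+1.
Then (3g+1)^3 + 9(3g+1)^2 - 7(3g+1) + 12 = 27g^3 + 108g^2 + 42g + 15 = 3(9g^3 + 36g^2 + 14g + 5).

3(9g^3 + 36g^2 + 14g + 5)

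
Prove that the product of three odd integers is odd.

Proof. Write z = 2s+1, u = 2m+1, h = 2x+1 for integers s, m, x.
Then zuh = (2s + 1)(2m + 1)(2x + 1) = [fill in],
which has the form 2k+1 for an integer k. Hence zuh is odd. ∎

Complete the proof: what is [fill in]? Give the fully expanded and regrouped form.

2(4msx + 2ms + 2mx + m + 2sx + s + x) + 1

(2s + 1)(2m + 1)(2x + 1) = 8msx + 4ms + 4mx + 2m + 4sx + 2s + 2x + 1
= 2(4msx + 2ms + 2mx + m + 2sx + s + x) + 1.
Since 4msx + 2ms + 2mx + m + 2sx + s + x is an integer, the product is of the form 2k+1 for an integer k.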